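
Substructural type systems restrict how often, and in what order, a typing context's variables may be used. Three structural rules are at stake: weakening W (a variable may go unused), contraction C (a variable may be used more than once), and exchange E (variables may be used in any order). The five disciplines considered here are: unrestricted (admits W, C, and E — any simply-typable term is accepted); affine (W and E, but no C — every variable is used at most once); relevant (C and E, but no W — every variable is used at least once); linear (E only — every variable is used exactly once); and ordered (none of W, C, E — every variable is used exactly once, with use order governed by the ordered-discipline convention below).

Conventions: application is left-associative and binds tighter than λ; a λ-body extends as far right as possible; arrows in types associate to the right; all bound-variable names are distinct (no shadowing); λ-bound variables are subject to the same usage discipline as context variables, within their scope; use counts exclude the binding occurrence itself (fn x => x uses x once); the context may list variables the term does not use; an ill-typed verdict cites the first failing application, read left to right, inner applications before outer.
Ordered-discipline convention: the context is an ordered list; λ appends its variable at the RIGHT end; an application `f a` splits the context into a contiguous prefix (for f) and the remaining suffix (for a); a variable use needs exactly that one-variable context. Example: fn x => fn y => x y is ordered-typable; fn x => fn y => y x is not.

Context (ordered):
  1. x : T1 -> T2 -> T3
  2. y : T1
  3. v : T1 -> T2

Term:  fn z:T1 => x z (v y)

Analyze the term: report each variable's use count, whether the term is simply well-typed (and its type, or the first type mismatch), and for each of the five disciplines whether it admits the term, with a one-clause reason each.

variable uses: x: 1×; y: 1×; v: 1×; z (bound): 1×
left-to-right use order: x, z, v, y
typing: the term checks, with type T1 -> T3
ordered ✗ (use order x, z, v, y needs exchange)
linear ✓ (exactly-once usage across x, y, v, z)
affine ✓ (x, y, v, z: no repeats, contraction unneeded)
relevant ✓ (x, y, v, z: all used, weakening unneeded)
unrestricted ✓ (typability at T1 -> T3 is all that's needed)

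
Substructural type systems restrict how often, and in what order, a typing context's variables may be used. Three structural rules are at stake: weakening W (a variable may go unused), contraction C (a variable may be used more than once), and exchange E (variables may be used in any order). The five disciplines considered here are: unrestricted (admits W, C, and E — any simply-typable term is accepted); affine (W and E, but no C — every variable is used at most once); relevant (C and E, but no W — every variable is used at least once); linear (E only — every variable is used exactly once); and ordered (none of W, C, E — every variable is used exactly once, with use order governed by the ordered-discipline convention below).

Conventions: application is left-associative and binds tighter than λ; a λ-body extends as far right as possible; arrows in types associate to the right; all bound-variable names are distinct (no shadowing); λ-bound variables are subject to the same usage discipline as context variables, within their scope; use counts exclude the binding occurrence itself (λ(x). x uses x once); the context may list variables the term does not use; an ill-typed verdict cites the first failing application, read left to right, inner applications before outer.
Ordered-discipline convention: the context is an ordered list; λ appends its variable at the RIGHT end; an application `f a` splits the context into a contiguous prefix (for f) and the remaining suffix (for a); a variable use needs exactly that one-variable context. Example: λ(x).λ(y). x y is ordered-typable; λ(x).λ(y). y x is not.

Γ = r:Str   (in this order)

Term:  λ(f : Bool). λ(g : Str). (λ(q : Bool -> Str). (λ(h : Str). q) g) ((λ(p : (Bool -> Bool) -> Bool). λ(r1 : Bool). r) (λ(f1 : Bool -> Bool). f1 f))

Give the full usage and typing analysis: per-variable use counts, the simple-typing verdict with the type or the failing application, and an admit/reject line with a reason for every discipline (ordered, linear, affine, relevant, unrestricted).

usage: r: 1; f [bound]: 1; g [bound]: 1; q [bound]: 1; h [bound]: 0; p [bound]: 0; r1 [bound]: 0; f1 [bound]: 1
use order (left to right): q, g, r, f1, f
typing: ✓ — Bool -> Str -> Bool -> Str
ordered: ✗ — h, p, r1 never used (weakening)
linear: ✗ — h, p, r1 never used (weakening)
affine: ✓ — r, f, g, q, h, p, r1, f1: no repeats, contraction unneeded
relevant: ✗ — h, p, r1 never used (weakening)
unrestricted: ✓ — type-checks (Bool -> Str -> Bool -> Str) and nothing is barred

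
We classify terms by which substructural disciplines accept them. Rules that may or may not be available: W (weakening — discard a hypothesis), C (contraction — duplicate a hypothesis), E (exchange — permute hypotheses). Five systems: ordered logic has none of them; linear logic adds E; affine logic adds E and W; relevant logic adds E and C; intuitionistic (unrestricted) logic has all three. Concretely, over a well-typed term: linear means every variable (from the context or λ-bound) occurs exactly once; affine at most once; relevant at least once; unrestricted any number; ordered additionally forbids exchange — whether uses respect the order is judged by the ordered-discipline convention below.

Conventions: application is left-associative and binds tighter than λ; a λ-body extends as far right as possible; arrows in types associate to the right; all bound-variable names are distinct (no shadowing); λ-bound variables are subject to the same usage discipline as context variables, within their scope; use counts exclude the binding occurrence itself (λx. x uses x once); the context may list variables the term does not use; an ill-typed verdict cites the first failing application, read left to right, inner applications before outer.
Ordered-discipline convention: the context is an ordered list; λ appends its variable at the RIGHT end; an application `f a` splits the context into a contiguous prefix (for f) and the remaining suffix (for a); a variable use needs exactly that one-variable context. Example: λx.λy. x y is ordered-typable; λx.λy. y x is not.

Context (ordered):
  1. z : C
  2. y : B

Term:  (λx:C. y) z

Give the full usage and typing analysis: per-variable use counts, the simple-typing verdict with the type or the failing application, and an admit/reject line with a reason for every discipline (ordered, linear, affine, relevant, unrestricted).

counts: z: 1×; y: 1×; x (bound): 0×
left-to-right use order: y, z
typing: well-typed — term : B
ordered: ✗, x left unused
linear: ✗, x left unused
affine: ✓, none of z, y, x used more than once
relevant: ✗, x left unused
unrestricted: ✓, typability at B is all that's needed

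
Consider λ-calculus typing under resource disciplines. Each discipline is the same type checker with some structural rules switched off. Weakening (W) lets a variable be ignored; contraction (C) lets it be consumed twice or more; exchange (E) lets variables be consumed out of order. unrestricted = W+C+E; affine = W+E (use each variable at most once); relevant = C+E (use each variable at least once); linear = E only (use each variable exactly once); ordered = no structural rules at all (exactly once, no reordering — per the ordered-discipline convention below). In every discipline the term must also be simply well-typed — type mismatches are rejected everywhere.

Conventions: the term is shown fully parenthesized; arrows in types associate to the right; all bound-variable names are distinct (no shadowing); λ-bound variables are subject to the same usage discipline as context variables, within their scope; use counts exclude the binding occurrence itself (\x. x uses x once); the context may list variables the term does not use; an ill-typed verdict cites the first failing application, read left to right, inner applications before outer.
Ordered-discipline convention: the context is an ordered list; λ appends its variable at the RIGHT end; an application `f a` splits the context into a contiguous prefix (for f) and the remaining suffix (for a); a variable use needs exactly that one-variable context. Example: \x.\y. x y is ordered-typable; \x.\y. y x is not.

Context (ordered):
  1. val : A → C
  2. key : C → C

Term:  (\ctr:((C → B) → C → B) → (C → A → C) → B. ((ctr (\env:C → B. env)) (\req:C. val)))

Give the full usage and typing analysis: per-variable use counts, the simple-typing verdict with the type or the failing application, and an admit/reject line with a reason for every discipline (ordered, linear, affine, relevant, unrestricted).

variable uses: val: 1×, key: 0×, ctr (bound): 1×, env (bound): 1×, req (bound): 0×
order of uses: ctr, env, val
typing: the term checks, with type (((C → B) → C → B) → (C → A → C) → B) → B
ordered ✗ (needs weakening: key, req unused)
linear ✗ (needs weakening: key, req unused)
affine ✓ (at most one use each (val, key, ctr, env, req))
relevant ✗ (needs weakening: key, req unused)
unrestricted ✓ (simply typable at (((C → B) → C → B) → (C → A → C) → B) → B; W, C, E all held)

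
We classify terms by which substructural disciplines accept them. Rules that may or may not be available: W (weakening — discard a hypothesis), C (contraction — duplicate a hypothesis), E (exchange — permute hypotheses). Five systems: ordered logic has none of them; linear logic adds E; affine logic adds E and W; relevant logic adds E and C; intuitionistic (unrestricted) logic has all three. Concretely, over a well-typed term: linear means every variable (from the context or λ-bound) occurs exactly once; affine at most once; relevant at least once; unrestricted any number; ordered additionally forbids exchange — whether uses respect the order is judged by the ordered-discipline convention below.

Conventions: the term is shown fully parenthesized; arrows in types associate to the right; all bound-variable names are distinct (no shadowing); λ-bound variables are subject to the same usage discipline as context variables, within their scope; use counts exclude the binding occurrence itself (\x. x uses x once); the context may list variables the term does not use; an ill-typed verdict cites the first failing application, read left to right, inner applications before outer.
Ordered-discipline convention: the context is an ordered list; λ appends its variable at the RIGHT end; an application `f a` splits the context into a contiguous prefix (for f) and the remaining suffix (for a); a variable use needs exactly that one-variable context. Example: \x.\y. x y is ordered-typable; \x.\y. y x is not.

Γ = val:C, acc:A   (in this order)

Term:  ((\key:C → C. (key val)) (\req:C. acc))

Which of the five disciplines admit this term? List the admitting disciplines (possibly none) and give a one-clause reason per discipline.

admitting disciplines: none
usage: val=1; acc=1; key (bound)=1; req (bound)=0
order of uses: key, val, acc
typing: ill-typed: a function awaiting C → C gets C → A
ordered: ✗ — not simply typable
linear: ✗ — fails simple typing
affine: ✗ — a type mismatch blocks all five
relevant: ✗ — the type mismatch rejects it
unrestricted: ✗ — not simply typable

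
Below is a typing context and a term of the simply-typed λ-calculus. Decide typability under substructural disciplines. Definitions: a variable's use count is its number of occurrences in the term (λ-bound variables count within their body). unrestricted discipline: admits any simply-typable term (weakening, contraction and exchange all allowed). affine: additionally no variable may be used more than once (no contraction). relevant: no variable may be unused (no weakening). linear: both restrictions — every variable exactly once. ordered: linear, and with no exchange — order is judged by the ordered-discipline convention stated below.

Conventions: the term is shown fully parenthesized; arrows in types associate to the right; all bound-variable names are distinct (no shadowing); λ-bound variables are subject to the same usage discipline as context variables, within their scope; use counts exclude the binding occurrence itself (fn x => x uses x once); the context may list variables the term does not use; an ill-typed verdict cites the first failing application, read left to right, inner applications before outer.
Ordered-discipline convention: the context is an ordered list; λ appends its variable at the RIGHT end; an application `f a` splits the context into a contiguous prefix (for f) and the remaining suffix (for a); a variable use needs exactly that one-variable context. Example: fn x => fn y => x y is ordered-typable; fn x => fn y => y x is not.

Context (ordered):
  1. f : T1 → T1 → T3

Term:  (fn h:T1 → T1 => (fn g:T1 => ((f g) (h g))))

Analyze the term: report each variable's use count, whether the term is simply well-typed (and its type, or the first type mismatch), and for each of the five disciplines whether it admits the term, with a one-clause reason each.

use counts: f ×1, h (λ-bound) ×1, g (λ-bound) ×2
uses in reading order: f, g, h, g
typing: well-typed — term : (T1 → T1) → T1 → T3
ordered: ✗, repeated use of g ×2
linear: ✗, repeated use of g ×2
affine: ✗, repeated use of g ×2
relevant: ✓, f, h, g: all used, weakening unneeded
unrestricted: ✓, typability at (T1 → T1) → T1 → T3 is all that's needed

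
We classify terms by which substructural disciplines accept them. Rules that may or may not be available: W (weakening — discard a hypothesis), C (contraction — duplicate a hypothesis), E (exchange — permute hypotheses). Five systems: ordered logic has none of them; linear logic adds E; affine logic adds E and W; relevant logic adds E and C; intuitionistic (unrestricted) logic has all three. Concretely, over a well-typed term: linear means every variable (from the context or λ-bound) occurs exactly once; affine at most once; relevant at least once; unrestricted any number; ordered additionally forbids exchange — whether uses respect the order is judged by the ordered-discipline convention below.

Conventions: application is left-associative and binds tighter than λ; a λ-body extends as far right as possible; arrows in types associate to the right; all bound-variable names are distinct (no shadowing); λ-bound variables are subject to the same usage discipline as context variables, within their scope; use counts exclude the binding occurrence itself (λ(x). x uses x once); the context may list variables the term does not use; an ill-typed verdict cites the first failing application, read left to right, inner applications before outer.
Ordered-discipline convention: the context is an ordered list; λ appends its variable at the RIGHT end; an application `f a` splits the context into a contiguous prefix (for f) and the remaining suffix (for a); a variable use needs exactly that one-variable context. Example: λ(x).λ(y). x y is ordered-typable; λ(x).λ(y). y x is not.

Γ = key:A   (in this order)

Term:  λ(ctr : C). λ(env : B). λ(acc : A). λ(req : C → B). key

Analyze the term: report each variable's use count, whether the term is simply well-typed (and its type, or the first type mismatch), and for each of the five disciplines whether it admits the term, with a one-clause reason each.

variable uses: key ×1; ctr (bound) ×0; env (bound) ×0; acc (bound) ×0; req (bound) ×0
left-to-right use order: key
typing: ✓ — C → B → A → (C → B) → A
ordered: ✗, ctr, env, acc, req left unused
linear: ✗, ctr, env, acc, req left unused
affine: ✓, no duplicate uses among key, ctr, env, acc, req
relevant: ✗, ctr, env, acc, req left unused
unrestricted: ✓, well-typed at C → B → A → (C → B) → A; no restrictions here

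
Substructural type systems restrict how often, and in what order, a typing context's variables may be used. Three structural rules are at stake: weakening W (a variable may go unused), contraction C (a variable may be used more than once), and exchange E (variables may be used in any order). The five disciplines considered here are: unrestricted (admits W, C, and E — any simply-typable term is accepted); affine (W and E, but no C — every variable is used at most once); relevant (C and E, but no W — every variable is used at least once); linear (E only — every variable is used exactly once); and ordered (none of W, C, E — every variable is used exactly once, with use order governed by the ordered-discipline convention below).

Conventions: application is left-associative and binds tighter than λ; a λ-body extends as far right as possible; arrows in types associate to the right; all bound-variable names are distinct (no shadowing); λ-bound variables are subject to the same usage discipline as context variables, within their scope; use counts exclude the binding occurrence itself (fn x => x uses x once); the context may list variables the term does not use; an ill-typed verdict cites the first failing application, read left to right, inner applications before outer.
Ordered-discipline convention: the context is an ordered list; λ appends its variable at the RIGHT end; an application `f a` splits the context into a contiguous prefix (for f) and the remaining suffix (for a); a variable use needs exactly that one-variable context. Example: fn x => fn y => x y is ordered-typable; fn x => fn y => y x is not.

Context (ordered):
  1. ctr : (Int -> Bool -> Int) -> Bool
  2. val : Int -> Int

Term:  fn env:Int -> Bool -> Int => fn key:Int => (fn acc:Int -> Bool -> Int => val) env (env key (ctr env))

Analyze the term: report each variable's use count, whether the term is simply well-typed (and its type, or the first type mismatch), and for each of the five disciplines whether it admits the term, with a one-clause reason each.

usage: ctr: 1; val: 1; env [bound]: 3; key [bound]: 1; acc [bound]: 0
use order (left to right): val, env, env, key, ctr, env
typing: well-typed at (Int -> Bool -> Int) -> Int -> Int
ordered: ✗ — needs contraction — env ×3; unused: acc — weakening required
linear: ✗ — needs contraction — env ×3; unused: acc — weakening required
affine: ✗ — needs contraction — env ×3
relevant: ✗ — unused: acc — weakening required
unrestricted: ✓ — well-typed at (Int -> Bool -> Int) -> Int -> Int; no restrictions here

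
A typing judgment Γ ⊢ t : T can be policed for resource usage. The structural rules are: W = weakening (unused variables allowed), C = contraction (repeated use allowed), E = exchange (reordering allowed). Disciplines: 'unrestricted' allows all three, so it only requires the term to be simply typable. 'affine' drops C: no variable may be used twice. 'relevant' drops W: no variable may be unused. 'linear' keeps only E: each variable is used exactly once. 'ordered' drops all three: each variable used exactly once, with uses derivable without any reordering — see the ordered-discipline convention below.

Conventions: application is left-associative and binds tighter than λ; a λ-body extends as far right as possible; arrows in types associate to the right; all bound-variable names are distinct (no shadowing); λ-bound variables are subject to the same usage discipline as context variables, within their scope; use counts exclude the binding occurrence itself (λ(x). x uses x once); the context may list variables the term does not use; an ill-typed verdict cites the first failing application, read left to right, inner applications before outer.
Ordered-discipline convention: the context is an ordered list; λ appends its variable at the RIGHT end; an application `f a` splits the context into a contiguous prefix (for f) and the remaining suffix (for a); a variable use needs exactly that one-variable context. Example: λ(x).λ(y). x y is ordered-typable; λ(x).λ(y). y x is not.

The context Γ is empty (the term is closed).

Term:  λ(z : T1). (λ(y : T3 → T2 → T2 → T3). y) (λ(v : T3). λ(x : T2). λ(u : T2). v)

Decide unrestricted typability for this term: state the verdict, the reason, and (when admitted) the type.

yes — simply typable at T1 → T3 → T2 → T2 → T3; W, C, E all held; term : T1 → T3 → T2 → T2 → T3
counts: z [bound]: 0, y [bound]: 1, v [bound]: 1, x [bound]: 0, u [bound]: 0
order of uses: y, v
typing: well-typed — term : T1 → T3 → T2 → T2 → T3
per-discipline verdicts: ordered ✗ | linear ✗ | affine ✓ | relevant ✗ | unrestricted ✓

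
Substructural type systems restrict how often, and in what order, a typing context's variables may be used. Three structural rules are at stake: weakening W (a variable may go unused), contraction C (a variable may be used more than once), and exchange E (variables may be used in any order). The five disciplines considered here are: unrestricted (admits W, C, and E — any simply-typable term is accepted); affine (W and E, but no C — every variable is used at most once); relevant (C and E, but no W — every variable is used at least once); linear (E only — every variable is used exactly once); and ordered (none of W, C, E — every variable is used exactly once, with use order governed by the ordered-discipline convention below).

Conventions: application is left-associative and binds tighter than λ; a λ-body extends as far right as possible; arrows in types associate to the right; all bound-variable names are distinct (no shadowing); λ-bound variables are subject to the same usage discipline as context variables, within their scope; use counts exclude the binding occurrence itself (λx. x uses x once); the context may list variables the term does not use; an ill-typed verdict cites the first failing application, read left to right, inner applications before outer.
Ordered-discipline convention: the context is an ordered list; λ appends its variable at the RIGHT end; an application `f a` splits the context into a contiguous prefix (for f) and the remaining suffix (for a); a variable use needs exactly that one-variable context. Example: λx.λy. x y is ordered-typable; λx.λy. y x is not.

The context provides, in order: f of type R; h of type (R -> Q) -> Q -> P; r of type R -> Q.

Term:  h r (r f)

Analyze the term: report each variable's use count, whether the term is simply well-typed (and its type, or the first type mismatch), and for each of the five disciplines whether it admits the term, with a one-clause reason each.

usage: f: 1, h: 1, r: 2
use order (left to right): h, r, r, f
typing: well-typed — term : P
ordered: ✗ — uses contraction: r ×2
linear: ✗ — uses contraction: r ×2
affine: ✗ — uses contraction: r ×2
relevant: ✓ — every one of f, h, r appears
unrestricted: ✓ — typability at P is all that's needed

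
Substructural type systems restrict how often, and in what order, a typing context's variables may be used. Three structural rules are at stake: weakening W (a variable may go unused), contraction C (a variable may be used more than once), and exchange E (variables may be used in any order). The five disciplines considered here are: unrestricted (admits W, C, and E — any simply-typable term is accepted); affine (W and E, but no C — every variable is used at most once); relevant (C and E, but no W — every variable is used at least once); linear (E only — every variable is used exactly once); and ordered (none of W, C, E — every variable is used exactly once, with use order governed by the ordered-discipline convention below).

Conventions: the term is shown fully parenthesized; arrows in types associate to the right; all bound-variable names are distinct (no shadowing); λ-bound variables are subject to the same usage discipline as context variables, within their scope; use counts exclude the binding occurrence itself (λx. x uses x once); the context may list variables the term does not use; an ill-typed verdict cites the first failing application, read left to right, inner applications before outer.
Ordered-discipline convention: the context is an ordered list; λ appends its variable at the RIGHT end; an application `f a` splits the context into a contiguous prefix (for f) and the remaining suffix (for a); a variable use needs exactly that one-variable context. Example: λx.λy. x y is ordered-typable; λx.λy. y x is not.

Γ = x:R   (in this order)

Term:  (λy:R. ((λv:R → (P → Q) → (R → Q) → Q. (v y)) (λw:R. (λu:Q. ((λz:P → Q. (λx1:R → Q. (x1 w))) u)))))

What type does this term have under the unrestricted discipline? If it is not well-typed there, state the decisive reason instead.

not well-typed under unrestricted — the type mismatch rejects it
variable uses: x: 0; y (bound): 1; v (bound): 1; w (bound): 1; u (bound): 1; z (bound): 0; x1 (bound): 1
left-to-right use order: v, y, x1, w, u
typing: ill-typed: argument of type Q where P → Q is required
across the five disciplines: ordered ✗, linear ✗, affine ✗, relevant ✗, unrestricted ✗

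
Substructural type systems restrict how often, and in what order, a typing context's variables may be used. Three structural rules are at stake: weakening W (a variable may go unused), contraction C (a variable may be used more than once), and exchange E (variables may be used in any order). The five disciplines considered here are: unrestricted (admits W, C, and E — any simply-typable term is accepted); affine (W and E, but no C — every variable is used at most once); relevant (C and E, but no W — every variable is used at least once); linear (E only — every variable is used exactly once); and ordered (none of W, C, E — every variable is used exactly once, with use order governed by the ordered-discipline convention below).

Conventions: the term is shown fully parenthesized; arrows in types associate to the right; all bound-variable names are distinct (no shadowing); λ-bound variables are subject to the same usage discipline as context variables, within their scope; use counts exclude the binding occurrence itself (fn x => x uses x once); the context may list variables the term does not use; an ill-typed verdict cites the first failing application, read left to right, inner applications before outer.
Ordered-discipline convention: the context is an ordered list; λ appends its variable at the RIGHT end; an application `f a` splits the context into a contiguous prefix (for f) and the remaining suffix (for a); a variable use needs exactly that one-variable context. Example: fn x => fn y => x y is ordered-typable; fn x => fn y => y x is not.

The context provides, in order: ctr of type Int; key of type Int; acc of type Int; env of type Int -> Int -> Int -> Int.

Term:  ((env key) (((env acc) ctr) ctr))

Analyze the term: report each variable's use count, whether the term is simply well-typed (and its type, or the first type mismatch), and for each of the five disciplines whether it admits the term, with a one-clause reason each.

variable uses: ctr=2; key=1; acc=1; env=2
order of uses: env, key, env, acc, ctr, ctr
typing: ✓ — Int -> Int
ordered: ✗, ctr ×2, env ×2 used more than once (contraction)
linear: ✗, ctr ×2, env ×2 used more than once (contraction)
affine: ✗, ctr ×2, env ×2 used more than once (contraction)
relevant: ✓, every one of ctr, key, acc, env appears
unrestricted: ✓, typability at Int -> Int is all that's needed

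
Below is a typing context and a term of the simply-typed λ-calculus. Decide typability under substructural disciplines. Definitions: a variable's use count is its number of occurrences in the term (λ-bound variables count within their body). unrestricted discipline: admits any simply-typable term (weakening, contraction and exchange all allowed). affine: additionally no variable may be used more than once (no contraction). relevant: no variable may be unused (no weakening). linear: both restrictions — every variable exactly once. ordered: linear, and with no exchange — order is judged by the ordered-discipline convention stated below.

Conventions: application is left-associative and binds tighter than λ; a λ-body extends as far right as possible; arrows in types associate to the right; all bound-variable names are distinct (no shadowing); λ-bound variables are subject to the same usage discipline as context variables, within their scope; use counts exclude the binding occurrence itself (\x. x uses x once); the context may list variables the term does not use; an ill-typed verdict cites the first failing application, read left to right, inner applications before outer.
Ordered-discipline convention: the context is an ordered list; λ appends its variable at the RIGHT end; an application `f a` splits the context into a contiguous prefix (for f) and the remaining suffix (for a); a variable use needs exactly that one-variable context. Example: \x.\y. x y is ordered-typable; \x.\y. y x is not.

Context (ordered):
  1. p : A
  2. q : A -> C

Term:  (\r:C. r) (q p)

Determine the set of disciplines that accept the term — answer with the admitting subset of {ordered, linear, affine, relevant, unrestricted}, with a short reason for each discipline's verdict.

admitted by: linear, affine, relevant, unrestricted
use counts: p: 1×; q: 1×; r (λ-bound): 1×
left-to-right use order: r, q, p
typing: well-typed at C
ordered: ✗, no contiguous prefix/suffix split fits r, q, p
linear: ✓, exactly-once usage across p, q, r
affine: ✓, no duplicate uses among p, q, r
relevant: ✓, none of p, q, r goes unused
unrestricted: ✓, type-checks (C) and nothing is barred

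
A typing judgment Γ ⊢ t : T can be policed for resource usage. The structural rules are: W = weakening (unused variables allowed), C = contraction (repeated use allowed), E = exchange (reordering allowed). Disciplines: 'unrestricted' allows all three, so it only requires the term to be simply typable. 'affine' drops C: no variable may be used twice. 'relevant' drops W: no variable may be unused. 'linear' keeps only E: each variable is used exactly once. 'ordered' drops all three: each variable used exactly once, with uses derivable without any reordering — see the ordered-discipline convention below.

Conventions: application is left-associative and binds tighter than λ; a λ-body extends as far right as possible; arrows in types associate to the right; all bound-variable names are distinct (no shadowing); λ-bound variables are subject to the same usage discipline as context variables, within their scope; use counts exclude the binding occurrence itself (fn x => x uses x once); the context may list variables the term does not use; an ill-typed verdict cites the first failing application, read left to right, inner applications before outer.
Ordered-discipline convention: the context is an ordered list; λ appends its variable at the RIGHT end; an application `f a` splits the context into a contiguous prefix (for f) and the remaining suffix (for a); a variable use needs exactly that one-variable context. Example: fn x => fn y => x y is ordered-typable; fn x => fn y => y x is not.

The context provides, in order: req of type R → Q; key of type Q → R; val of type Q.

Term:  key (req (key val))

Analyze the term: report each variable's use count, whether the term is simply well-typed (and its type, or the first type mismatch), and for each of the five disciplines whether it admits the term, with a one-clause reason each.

use counts: req: 1×; key: 2×; val: 1×
order of uses: key, req, key, val
typing: the term checks, with type R
ordered: ✗ — key ×2 used more than once (contraction)
linear: ✗ — key ×2 used more than once (contraction)
affine: ✗ — key ×2 used more than once (contraction)
relevant: ✓ — every one of req, key, val appears
unrestricted: ✓ — typability at R is all that's needed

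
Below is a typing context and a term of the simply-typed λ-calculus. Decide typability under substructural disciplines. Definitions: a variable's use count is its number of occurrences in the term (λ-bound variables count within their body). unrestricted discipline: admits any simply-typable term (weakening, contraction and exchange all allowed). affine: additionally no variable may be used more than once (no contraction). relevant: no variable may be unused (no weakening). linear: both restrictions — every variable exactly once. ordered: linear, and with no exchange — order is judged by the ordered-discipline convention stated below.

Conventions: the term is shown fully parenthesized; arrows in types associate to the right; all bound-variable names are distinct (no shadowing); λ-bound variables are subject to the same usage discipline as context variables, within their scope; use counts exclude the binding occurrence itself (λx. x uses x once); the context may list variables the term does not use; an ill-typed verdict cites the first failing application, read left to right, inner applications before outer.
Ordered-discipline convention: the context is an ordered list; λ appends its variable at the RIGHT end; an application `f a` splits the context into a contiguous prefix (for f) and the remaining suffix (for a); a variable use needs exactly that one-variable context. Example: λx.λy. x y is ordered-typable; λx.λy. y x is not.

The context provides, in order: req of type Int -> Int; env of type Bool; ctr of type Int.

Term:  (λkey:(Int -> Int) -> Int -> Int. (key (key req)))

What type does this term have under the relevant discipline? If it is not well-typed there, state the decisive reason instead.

not well-typed under relevant — needs weakening: env, ctr unused
use counts: req ×1; env ×0; ctr ×0; key (λ-bound) ×2
order of uses: key, key, req
typing: the term checks, with type ((Int -> Int) -> Int -> Int) -> Int -> Int
per-discipline verdicts: ordered ✗, linear ✗, affine ✗, relevant ✗, unrestricted ✓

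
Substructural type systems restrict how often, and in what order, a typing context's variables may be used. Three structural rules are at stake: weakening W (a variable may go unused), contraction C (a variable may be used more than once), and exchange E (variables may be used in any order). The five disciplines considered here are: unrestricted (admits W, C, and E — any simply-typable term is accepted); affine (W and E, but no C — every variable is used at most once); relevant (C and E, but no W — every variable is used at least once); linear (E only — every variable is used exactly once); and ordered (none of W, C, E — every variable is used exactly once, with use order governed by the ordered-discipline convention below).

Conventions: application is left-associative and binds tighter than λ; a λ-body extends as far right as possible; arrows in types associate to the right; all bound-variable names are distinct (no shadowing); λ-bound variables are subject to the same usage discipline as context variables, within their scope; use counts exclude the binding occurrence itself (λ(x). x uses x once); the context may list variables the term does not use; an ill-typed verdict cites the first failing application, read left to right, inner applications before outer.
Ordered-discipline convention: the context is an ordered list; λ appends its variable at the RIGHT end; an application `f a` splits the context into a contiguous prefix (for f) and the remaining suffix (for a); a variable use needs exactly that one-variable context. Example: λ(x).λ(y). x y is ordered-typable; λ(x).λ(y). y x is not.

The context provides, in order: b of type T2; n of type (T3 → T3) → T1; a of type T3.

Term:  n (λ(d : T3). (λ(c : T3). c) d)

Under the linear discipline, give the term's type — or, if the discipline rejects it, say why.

not well-typed under linear — needs weakening: b, a unused
counts: b: 0×; n: 1×; a: 0×; d [bound]: 1×; c [bound]: 1×
use order (left to right): n, c, d
typing: well-typed at T1
summary: ordered ✗, linear ✗, affine ✓, relevant ✗, unrestricted ✓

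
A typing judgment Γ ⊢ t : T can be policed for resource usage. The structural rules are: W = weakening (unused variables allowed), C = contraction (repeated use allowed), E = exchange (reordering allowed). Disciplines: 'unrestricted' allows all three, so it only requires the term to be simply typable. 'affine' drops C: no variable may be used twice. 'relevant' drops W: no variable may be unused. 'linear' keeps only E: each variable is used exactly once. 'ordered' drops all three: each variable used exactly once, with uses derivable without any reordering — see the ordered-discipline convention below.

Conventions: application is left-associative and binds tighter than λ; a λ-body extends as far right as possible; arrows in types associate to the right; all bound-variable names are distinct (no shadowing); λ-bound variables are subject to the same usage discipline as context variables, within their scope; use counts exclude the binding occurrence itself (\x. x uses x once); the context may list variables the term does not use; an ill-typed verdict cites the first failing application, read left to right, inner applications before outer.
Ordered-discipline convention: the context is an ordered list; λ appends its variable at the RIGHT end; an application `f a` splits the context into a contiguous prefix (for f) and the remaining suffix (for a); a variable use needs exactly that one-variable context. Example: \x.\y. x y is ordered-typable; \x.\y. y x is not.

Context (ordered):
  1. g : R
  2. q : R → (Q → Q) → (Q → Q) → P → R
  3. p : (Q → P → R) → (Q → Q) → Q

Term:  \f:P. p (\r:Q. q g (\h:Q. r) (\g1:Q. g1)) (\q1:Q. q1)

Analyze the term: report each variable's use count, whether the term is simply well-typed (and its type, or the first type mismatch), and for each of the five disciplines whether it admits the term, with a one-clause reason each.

use counts: g: 1×, q: 1×, p: 1×, f [bound]: 0×, r [bound]: 1×, h [bound]: 0×, g1 [bound]: 1×, q1 [bound]: 1×
use order (left to right): p, q, g, r, g1, q1
typing: ✓ — P → Q
ordered ✗ (needs weakening: f, h unused)
linear ✗ (needs weakening: f, h unused)
affine ✓ (no duplicate uses among g, q, p, f, r, h, g1, q1)
relevant ✗ (needs weakening: f, h unused)
unrestricted ✓ (typability at P → Q is all that's needed)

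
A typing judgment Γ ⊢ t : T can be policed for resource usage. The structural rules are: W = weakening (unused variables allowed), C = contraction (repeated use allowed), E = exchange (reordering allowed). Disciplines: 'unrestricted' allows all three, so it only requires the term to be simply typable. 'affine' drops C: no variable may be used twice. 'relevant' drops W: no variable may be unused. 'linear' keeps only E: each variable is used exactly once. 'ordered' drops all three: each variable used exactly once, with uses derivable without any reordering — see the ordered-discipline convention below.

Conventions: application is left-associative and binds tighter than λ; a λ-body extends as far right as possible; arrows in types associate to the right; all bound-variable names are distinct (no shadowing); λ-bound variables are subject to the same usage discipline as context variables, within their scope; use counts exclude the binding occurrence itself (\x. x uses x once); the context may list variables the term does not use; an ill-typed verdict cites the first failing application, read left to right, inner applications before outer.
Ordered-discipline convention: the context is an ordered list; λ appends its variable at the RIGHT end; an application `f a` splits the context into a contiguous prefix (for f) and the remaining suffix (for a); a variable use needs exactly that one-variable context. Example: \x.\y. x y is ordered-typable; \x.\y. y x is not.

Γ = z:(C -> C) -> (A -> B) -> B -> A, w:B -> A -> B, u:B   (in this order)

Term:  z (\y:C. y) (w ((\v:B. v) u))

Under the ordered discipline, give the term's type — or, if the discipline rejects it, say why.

term : B -> A
use counts: z: 1, w: 1, u: 1, y (bound): 1, v (bound): 1
use order (left to right): z, y, w, v, u
typing: the term checks, with type B -> A
per-discipline verdicts: ordered ✓; linear ✓; affine ✓; relevant ✓; unrestricted ✓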